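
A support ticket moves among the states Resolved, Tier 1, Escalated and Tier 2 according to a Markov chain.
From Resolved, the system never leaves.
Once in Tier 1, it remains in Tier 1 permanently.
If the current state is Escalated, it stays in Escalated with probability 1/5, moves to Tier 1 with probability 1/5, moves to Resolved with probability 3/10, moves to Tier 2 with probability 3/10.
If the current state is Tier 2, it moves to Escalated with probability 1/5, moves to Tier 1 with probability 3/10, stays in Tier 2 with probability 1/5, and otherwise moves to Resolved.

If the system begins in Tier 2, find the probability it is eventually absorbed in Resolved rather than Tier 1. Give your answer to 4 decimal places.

0.5172

Let h(s) be the probability of absorption at Resolved starting from transient state s. Then h(Resolved) = 1 and h(Tier 1) = 0. By first-step analysis:
h(Escalated) = 0.3·1 + 0.2·0 + 0.2·h(Escalated) + 0.3·h(Tier 2)
h(Tier 2) = 0.3·1 + 0.3·0 + 0.2·h(Escalated) + 0.2·h(Tier 2)
Solving: h(Escalated) = 0.5690, h(Tier 2) = 0.5172.
Starting from Tier 2, the probability is 0.5172.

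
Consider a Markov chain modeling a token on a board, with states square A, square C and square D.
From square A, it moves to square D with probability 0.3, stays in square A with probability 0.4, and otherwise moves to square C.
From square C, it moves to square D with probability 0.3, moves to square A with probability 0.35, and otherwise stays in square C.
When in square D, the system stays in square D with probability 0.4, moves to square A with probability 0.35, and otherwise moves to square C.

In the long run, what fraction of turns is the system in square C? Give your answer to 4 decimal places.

Let the stationary distribution be π with π = πP and π_1 + π_2 + π_3 = 1.
π_1 = 0.4·π_1 + 0.35·π_2 + 0.35·π_3
π_2 = 0.3·π_1 + 0.35·π_2 + 0.25·π_3
Solving with the normalization constraint gives π = (0.3684, 0.2982, 0.3333).
So the stationary probability of square C is 0.2982.

0.2982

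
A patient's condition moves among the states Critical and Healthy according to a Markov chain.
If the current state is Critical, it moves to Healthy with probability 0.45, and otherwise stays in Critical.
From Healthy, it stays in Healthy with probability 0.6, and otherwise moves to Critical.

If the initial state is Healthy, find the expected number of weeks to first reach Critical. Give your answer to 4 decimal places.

Let t(s) be the expected number of weeks to first reach Critical from state s, with t(Critical) = 0. Conditioning on the first week:
t(Healthy) = 1 + 0.6·t(Healthy)
Solving: t(Healthy) = 2.5000.
Expected weeks from Healthy to Critical: 2.5000.

2.5000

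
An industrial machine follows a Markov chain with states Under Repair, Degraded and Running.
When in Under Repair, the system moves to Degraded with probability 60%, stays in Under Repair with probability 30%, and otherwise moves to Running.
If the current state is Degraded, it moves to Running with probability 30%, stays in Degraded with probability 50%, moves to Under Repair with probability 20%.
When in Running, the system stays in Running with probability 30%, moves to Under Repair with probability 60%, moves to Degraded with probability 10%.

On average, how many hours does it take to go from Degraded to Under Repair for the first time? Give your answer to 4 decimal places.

3.1250

Let t(s) be the expected number of hours to first reach Under Repair from state s, with t(Under Repair) = 0. Conditioning on the first hour:
t(Degraded) = 1 + 0.5·t(Degraded) + 0.3·t(Running)
t(Running) = 1 + 0.1·t(Degraded) + 0.3·t(Running)
Solving: t(Degraded) = 3.1250, t(Running) = 1.8750.
Expected hours from Degraded to Under Repair: 3.1250.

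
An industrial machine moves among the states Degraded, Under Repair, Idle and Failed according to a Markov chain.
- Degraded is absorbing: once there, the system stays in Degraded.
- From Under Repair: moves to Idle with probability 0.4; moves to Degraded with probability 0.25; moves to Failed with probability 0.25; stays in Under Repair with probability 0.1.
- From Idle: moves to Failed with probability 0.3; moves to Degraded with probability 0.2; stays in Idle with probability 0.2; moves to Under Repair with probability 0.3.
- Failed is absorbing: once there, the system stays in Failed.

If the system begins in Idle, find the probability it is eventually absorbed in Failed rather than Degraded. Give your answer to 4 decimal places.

0.5750

Let h(s) be the probability of absorption at Failed starting from transient state s. Then h(Failed) = 1 and h(Degraded) = 0. By first-step analysis:
h(Under Repair) = 0.25·0 + 0.1·h(Under Repair) + 0.4·h(Idle) + 0.25·1
h(Idle) = 0.2·0 + 0.3·h(Under Repair) + 0.2·h(Idle) + 0.3·1
Solving: h(Under Repair) = 0.5333, h(Idle) = 0.5750.
Starting from Idle, the probability is 0.5750.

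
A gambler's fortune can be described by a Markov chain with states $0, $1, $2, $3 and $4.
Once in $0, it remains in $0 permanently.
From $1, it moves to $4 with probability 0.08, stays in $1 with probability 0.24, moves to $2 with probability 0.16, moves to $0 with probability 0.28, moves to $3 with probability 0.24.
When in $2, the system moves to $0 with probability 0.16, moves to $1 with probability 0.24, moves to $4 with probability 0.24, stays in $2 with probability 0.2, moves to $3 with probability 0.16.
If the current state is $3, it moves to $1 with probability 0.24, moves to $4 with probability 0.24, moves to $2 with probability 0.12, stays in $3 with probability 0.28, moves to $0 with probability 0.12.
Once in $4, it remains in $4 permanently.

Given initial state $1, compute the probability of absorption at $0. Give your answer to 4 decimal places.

0.6096

Let h(s) be the probability of absorption at $0 starting from transient state s. Then h($0) = 1 and h($4) = 0. By first-step analysis:
h($1) = 0.28·1 + 0.24·h($1) + 0.16·h($2) + 0.24·h($3) + 0.08·0
h($2) = 0.16·1 + 0.24·h($1) + 0.2·h($2) + 0.16·h($3) + 0.24·0
h($3) = 0.12·1 + 0.24·h($1) + 0.12·h($2) + 0.28·h($3) + 0.24·0
Solving: h($1) = 0.6096, h($2) = 0.4726, h($3) = 0.4486.
Starting from $1, the probability is 0.6096.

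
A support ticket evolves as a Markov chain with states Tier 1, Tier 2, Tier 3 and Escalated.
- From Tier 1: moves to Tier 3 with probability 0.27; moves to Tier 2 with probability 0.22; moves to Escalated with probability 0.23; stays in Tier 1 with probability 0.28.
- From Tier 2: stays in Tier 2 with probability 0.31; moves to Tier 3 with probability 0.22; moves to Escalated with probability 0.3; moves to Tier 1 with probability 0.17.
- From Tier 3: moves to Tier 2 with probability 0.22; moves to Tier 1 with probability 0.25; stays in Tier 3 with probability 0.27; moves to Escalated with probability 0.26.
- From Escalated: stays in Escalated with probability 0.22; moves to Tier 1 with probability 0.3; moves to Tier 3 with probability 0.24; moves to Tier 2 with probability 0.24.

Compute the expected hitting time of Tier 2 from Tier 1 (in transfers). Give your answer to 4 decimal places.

4.4502

Let t(s) be the expected number of transfers to first reach Tier 2 from state s, with t(Tier 2) = 0. Conditioning on the first transfer:
t(Tier 1) = 1 + 0.28·t(Tier 1) + 0.27·t(Tier 3) + 0.23·t(Escalated)
t(Tier 3) = 1 + 0.25·t(Tier 1) + 0.27·t(Tier 3) + 0.26·t(Escalated)
t(Escalated) = 1 + 0.3·t(Tier 1) + 0.24·t(Tier 3) + 0.22·t(Escalated)
Solving: t(Tier 1) = 4.4502, t(Tier 3) = 4.4475, t(Escalated) = 4.3621.
Expected transfers from Tier 1 to Tier 2: 4.4502.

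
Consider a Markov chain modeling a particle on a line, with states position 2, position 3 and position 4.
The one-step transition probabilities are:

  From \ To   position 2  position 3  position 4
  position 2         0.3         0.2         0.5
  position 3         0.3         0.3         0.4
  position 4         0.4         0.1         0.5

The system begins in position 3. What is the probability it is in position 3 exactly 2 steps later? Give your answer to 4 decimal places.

0.1900

Sum over the intermediate state after 1 step:
P = P(position 3→position 2)·P(position 2→position 3) + P(position 3→position 3)·P(position 3→position 3) + P(position 3→position 4)·P(position 4→position 3)
  = 0.3×0.2 + 0.3×0.3 + 0.4×0.1
  = 0.0600 + 0.0900 + 0.0400 = 0.1900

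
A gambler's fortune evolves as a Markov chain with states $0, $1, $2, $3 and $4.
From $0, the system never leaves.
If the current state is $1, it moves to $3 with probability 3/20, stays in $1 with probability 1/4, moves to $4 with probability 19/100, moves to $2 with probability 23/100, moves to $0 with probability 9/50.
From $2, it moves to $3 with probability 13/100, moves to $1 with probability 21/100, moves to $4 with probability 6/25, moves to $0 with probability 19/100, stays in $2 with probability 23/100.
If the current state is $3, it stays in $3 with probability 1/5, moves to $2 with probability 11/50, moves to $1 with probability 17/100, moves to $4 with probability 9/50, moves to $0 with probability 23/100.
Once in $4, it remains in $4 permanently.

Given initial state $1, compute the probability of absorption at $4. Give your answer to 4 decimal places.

0.5128

Let h(s) be the probability of absorption at $4 starting from transient state s. Then h($4) = 1 and h($0) = 0. By first-step analysis:
h($1) = 0.18·0 + 0.25·h($1) + 0.23·h($2) + 0.15·h($3) + 0.19·1
h($2) = 0.19·0 + 0.21·h($1) + 0.23·h($2) + 0.13·h($3) + 0.24·1
h($3) = 0.23·0 + 0.17·h($1) + 0.22·h($2) + 0.2·h($3) + 0.18·1
Solving: h($1) = 0.5128, h($2) = 0.5326, h($3) = 0.4804.
Starting from $1, the probability is 0.5128.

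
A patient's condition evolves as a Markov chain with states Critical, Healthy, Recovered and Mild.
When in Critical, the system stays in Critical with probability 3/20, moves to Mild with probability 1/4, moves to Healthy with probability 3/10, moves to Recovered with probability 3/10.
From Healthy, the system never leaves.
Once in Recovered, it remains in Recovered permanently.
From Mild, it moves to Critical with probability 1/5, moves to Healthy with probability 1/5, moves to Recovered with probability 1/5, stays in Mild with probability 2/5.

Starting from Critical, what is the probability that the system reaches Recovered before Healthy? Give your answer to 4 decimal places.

Let h(s) be the probability of absorption at Recovered starting from transient state s. Then h(Recovered) = 1 and h(Healthy) = 0. By first-step analysis:
h(Critical) = 0.15·h(Critical) + 0.3·0 + 0.3·1 + 0.25·h(Mild)
h(Mild) = 0.2·h(Critical) + 0.2·0 + 0.2·1 + 0.4·h(Mild)
Solving: h(Critical) = 0.5000, h(Mild) = 0.5000.
Starting from Critical, the probability is 0.5000.

0.5000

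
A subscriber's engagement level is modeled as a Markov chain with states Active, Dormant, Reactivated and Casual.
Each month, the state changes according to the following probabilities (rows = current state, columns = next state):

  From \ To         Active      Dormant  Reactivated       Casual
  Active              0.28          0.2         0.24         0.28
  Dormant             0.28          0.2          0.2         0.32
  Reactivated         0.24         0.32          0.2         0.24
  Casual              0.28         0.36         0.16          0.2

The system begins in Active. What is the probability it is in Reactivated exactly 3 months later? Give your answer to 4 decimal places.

0.2006

Propagate the distribution vector 3 months from Active.
After 0 months: (1.0000, 0.0000, 0.0000, 0.0000)
After 1 month: (0.2800, 0.2000, 0.2400, 0.2800)
After 2 months: (0.2704, 0.2736, 0.2000, 0.2560)
After 3 months: (0.2720, 0.2650, 0.2006, 0.2625)
P(in Reactivated after 3 months) = 0.2006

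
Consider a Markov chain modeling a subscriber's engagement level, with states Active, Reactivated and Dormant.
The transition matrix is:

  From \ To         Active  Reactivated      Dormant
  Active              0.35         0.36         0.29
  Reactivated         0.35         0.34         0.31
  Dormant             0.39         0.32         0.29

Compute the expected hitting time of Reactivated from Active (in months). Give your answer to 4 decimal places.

2.8703

Let t(s) be the expected number of months to first reach Reactivated from state s, with t(Reactivated) = 0. Conditioning on the first month:
t(Active) = 1 + 0.35·t(Active) + 0.29·t(Dormant)
t(Dormant) = 1 + 0.39·t(Active) + 0.29·t(Dormant)
Solving: t(Active) = 2.8703, t(Dormant) = 2.9851.
Expected months from Active to Reactivated: 2.8703.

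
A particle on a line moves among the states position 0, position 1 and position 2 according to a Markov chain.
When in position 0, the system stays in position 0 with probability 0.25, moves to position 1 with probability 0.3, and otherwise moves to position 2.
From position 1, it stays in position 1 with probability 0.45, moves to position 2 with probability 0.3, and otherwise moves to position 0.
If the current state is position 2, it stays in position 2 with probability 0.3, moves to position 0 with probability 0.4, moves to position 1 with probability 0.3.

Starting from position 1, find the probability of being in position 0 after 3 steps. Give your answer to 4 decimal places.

0.3006

Propagate the distribution vector 3 steps from position 1.
After 0 steps: (0.0000, 1.0000, 0.0000)
After 1 step: (0.2500, 0.4500, 0.3000)
After 2 steps: (0.2950, 0.3675, 0.3375)
After 3 steps: (0.3006, 0.3551, 0.3443)
P(in position 0 after 3 steps) = 0.3006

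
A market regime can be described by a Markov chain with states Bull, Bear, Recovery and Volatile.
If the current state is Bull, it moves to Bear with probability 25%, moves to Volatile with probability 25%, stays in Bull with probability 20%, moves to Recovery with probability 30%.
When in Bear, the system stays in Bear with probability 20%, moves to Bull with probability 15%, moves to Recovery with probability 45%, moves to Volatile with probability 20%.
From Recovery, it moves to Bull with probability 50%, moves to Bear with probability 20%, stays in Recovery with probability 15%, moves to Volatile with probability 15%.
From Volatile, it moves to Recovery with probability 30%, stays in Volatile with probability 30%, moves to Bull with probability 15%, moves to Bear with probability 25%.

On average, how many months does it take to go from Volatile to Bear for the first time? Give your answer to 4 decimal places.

Let t(s) be the expected number of months to first reach Bear from state s, with t(Bear) = 0. Conditioning on the first month:
t(Bull) = 1 + 0.2·t(Bull) + 0.3·t(Recovery) + 0.25·t(Volatile)
t(Recovery) = 1 + 0.5·t(Bull) + 0.15·t(Recovery) + 0.15·t(Volatile)
t(Volatile) = 1 + 0.15·t(Bull) + 0.3·t(Recovery) + 0.3·t(Volatile)
Solving: t(Bull) = 4.2202, t(Recovery) = 4.4037, t(Volatile) = 4.2202.
Expected months from Volatile to Bear: 4.2202.

4.2202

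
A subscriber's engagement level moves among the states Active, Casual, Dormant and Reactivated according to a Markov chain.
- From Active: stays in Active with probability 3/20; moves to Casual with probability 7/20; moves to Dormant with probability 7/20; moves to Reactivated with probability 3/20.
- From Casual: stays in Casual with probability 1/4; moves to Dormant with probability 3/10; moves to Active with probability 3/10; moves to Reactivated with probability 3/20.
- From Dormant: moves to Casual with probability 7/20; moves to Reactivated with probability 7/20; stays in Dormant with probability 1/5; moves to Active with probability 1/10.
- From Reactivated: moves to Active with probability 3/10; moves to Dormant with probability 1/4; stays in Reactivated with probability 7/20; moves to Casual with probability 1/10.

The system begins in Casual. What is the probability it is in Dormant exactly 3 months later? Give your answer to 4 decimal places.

Propagate the distribution vector 3 months from Casual.
After 0 months: (0.0000, 1.0000, 0.0000, 0.0000)
After 1 month: (0.3000, 0.2500, 0.3000, 0.1500)
After 2 months: (0.1950, 0.2875, 0.2775, 0.2400)
After 3 months: (0.2153, 0.2613, 0.2700, 0.2535)
P(in Dormant after 3 months) = 0.2700

0.2700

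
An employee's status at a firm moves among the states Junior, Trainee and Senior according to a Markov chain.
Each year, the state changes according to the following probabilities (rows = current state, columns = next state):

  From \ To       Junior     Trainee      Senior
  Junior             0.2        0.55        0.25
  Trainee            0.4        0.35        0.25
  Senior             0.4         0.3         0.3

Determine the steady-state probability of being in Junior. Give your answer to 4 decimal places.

Let the stationary distribution be π with π = πP and π_1 + π_2 + π_3 = 1.
π_1 = 0.2·π_1 + 0.4·π_2 + 0.4·π_3
π_2 = 0.55·π_1 + 0.35·π_2 + 0.3·π_3
Solving with the normalization constraint gives π = (0.3333, 0.4035, 0.2632).
So the stationary probability of Junior is 0.3333.

0.3333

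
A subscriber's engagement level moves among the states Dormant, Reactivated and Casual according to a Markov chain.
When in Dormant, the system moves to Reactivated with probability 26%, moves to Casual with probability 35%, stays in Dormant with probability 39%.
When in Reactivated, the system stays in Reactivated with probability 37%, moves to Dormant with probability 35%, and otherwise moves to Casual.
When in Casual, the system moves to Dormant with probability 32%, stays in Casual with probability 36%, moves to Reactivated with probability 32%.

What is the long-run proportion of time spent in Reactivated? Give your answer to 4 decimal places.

0.3145

Let the stationary distribution be π with π = πP and π_1 + π_2 + π_3 = 1.
π_1 = 0.39·π_1 + 0.35·π_2 + 0.32·π_3
π_2 = 0.26·π_1 + 0.37·π_2 + 0.32·π_3
Solving with the normalization constraint gives π = (0.3542, 0.3145, 0.3313).
So the stationary probability of Reactivated is 0.3145.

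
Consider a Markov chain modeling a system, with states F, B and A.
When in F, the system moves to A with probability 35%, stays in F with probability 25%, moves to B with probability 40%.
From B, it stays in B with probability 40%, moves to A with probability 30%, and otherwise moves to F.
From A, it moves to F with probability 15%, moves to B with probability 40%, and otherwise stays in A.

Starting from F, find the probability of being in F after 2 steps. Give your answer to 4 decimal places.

Sum over the intermediate state after 1 step:
P = P(F→F)·P(F→F) + P(F→B)·P(B→F) + P(F→A)·P(A→F)
  = 0.25×0.25 + 0.4×0.3 + 0.35×0.15
  = 0.0625 + 0.1200 + 0.0525 = 0.2350

0.2350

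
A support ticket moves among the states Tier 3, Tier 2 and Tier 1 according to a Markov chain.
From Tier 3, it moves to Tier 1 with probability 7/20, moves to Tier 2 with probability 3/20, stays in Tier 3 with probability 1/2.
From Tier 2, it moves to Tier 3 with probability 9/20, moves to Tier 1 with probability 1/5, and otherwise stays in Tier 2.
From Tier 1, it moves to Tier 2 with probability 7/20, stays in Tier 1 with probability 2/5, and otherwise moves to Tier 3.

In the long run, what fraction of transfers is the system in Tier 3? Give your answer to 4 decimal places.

0.4051

Let the stationary distribution be π with π = πP and π_1 + π_2 + π_3 = 1.
π_1 = 0.5·π_1 + 0.45·π_2 + 0.25·π_3
π_2 = 0.15·π_1 + 0.35·π_2 + 0.35·π_3
Solving with the normalization constraint gives π = (0.4051, 0.2690, 0.3259).
So the stationary probability of Tier 3 is 0.4051.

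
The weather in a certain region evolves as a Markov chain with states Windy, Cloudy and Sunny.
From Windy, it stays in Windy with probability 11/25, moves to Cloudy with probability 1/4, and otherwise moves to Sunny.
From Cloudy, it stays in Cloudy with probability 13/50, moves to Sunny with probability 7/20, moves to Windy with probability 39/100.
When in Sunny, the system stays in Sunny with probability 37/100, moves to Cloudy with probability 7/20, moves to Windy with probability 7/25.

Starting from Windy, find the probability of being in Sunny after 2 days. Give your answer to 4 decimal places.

0.3386

Sum over the intermediate state after 1 day:
P = P(Windy→Windy)·P(Windy→Sunny) + P(Windy→Cloudy)·P(Cloudy→Sunny) + P(Windy→Sunny)·P(Sunny→Sunny)
  = 0.44×0.31 + 0.25×0.35 + 0.31×0.37
  = 0.1364 + 0.0875 + 0.1147 = 0.3386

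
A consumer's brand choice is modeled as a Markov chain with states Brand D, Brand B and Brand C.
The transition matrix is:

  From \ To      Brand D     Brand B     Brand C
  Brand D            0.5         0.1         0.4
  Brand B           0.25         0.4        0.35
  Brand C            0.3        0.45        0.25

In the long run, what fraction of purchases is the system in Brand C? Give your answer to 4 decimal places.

Let the stationary distribution be π with π = πP and π_1 + π_2 + π_3 = 1.
π_1 = 0.5·π_1 + 0.25·π_2 + 0.3·π_3
π_2 = 0.1·π_1 + 0.4·π_2 + 0.45·π_3
Solving with the normalization constraint gives π = (0.3556, 0.3100, 0.3343).
So the stationary probability of Brand C is 0.3343.

0.3343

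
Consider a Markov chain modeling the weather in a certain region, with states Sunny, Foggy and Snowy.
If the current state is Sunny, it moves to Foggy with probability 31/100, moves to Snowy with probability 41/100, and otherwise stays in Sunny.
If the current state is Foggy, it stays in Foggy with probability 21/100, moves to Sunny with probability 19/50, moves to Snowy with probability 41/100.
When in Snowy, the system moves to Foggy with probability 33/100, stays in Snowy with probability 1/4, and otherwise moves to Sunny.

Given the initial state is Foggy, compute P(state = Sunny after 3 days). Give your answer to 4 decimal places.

0.3579

Propagate the distribution vector 3 days from Foggy.
After 0 days: (0.0000, 1.0000, 0.0000)
After 1 day: (0.3800, 0.2100, 0.4100)
After 2 days: (0.3584, 0.2972, 0.3444)
After 3 days: (0.3579, 0.2872, 0.3549)
P(in Sunny after 3 days) = 0.3579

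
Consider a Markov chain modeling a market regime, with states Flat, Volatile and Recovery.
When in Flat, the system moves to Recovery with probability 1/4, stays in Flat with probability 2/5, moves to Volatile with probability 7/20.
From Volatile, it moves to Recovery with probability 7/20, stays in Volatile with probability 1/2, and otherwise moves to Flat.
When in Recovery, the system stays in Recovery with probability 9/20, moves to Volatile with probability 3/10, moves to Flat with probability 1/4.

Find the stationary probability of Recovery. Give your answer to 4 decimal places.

Let the stationary distribution be π with π = πP and π_1 + π_2 + π_3 = 1.
π_1 = 0.4·π_1 + 0.15·π_2 + 0.25·π_3
π_2 = 0.35·π_1 + 0.5·π_2 + 0.3·π_3
Solving with the normalization constraint gives π = (0.2482, 0.3905, 0.3613).
So the stationary probability of Recovery is 0.3613.

0.3613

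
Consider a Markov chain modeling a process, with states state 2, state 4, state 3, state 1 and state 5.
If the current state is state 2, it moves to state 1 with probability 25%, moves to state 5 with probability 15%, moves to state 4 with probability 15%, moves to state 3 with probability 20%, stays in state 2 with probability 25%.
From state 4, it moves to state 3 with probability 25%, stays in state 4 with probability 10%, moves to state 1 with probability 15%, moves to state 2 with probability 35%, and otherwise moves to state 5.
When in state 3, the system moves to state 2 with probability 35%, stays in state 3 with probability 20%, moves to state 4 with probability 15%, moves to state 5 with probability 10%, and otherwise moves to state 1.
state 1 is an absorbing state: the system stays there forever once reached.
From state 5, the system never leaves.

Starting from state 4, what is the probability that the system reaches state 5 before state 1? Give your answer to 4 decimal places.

0.4185

Let h(s) be the probability of absorption at state 5 starting from transient state s. Then h(state 5) = 1 and h(state 1) = 0. By first-step analysis:
h(state 2) = 0.25·h(state 2) + 0.15·h(state 4) + 0.2·h(state 3) + 0.25·0 + 0.15·1
h(state 4) = 0.35·h(state 2) + 0.1·h(state 4) + 0.25·h(state 3) + 0.15·0 + 0.15·1
h(state 3) = 0.35·h(state 2) + 0.15·h(state 4) + 0.2·h(state 3) + 0.2·0 + 0.1·1
Solving: h(state 2) = 0.3826, h(state 4) = 0.4185, h(state 3) = 0.3708.
Starting from state 4, the probability is 0.4185.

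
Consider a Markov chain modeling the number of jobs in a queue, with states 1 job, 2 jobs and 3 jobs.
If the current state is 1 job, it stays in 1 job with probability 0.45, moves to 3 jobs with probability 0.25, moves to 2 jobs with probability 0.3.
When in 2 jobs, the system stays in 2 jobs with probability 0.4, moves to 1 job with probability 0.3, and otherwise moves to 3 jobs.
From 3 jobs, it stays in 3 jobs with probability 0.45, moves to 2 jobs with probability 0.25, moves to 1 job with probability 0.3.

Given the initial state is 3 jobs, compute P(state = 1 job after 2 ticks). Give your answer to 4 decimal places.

0.3450

Sum over the intermediate state after 1 tick:
P = P(3 jobs→1 job)·P(1 job→1 job) + P(3 jobs→2 jobs)·P(2 jobs→1 job) + P(3 jobs→3 jobs)·P(3 jobs→1 job)
  = 0.3×0.45 + 0.25×0.3 + 0.45×0.3
  = 0.1350 + 0.0750 + 0.1350 = 0.3450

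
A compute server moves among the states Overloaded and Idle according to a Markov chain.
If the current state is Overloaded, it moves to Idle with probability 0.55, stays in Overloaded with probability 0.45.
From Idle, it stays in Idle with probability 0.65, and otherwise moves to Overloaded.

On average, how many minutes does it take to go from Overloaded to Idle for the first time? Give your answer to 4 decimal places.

1.8182

Let t(s) be the expected number of minutes to first reach Idle from state s, with t(Idle) = 0. Conditioning on the first minute:
t(Overloaded) = 1 + 0.45·t(Overloaded)
Solving: t(Overloaded) = 1.8182.
Expected minutes from Overloaded to Idle: 1.8182.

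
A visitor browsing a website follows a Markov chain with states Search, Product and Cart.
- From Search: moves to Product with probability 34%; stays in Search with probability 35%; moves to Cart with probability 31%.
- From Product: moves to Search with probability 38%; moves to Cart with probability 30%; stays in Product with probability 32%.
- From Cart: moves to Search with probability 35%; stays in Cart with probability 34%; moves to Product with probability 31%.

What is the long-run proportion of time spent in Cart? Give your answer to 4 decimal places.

Let the stationary distribution be π with π = πP and π_1 + π_2 + π_3 = 1.
π_1 = 0.35·π_1 + 0.38·π_2 + 0.35·π_3
π_2 = 0.34·π_1 + 0.32·π_2 + 0.31·π_3
Solving with the normalization constraint gives π = (0.3597, 0.3240, 0.3162).
So the stationary probability of Cart is 0.3162.

0.3162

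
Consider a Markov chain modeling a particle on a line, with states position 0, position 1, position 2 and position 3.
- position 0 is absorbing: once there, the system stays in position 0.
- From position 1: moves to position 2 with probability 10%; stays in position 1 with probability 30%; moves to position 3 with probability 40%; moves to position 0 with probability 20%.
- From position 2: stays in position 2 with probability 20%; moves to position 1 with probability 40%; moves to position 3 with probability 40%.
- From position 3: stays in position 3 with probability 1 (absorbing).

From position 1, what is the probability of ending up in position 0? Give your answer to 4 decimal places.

Let h(s) be the probability of absorption at position 0 starting from transient state s. Then h(position 0) = 1 and h(position 3) = 0. By first-step analysis:
h(position 1) = 0.2·1 + 0.3·h(position 1) + 0.1·h(position 2) + 0.4·0
h(position 2) = 0.4·h(position 1) + 0.2·h(position 2) + 0.4·0
Solving: h(position 1) = 0.3077, h(position 2) = 0.1538.
Starting from position 1, the probability is 0.3077.

0.3077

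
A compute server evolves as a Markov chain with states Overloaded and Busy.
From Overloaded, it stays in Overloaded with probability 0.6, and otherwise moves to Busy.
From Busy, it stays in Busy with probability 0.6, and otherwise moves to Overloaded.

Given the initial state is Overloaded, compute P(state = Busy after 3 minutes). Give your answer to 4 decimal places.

0.4960

Propagate the distribution vector 3 minutes from Overloaded.
After 0 minutes: (1.0000, 0.0000)
After 1 minute: (0.6000, 0.4000)
After 2 minutes: (0.5200, 0.4800)
After 3 minutes: (0.5040, 0.4960)
P(in Busy after 3 minutes) = 0.4960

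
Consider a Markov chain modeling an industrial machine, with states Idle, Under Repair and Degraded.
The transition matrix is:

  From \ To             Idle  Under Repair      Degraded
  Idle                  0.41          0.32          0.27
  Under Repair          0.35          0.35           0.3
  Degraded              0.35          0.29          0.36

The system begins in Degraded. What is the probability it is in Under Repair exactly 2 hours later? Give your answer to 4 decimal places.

0.3179

Sum over the intermediate state after 1 hour:
P = P(Degraded→Idle)·P(Idle→Under Repair) + P(Degraded→Under Repair)·P(Under Repair→Under Repair) + P(Degraded→Degraded)·P(Degraded→Under Repair)
  = 0.35×0.32 + 0.29×0.35 + 0.36×0.29
  = 0.1120 + 0.1015 + 0.1044 = 0.3179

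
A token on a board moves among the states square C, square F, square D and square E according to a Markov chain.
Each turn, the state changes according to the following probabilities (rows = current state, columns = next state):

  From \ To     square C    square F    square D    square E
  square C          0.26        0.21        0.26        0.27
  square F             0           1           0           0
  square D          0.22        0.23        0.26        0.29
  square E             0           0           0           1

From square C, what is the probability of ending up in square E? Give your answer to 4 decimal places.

0.5612

Let h(s) be the probability of absorption at square E starting from transient state s. Then h(square E) = 1 and h(square F) = 0. By first-step analysis:
h(square C) = 0.26·h(square C) + 0.21·0 + 0.26·h(square D) + 0.27·1
h(square D) = 0.22·h(square C) + 0.23·0 + 0.26·h(square D) + 0.29·1
Solving: h(square C) = 0.5612, h(square D) = 0.5587.
Starting from square C, the probability is 0.5612.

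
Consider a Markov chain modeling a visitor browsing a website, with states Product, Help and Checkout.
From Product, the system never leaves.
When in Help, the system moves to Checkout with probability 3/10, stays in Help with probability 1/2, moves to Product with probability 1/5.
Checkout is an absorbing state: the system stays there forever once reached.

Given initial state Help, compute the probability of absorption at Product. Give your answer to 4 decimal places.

Let h(s) be the probability of absorption at Product starting from transient state s. Then h(Product) = 1 and h(Checkout) = 0. By first-step analysis:
h(Help) = 0.2·1 + 0.5·h(Help) + 0.3·0
Solving: h(Help) = 0.4000.
Starting from Help, the probability is 0.4000.

0.4000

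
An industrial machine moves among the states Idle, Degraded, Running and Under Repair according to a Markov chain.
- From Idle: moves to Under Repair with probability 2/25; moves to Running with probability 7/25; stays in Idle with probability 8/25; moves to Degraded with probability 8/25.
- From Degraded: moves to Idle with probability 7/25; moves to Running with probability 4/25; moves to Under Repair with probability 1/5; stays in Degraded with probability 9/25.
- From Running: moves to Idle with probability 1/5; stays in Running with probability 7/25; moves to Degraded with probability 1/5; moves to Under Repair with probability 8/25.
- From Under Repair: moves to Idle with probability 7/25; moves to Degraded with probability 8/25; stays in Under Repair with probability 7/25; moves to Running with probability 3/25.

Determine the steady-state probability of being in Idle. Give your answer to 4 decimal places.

0.2742

Let the stationary distribution be π with π = πP and π_1 + π_2 + π_3 + π_4 = 1.
π_1 = 0.32·π_1 + 0.28·π_2 + 0.2·π_3 + 0.28·π_4
π_2 = 0.32·π_1 + 0.36·π_2 + 0.2·π_3 + 0.32·π_4
π_3 = 0.28·π_1 + 0.16·π_2 + 0.28·π_3 + 0.12·π_4
Solving with the normalization constraint gives π = (0.2742, 0.3071, 0.2097, 0.2090).
So the stationary probability of Idle is 0.2742.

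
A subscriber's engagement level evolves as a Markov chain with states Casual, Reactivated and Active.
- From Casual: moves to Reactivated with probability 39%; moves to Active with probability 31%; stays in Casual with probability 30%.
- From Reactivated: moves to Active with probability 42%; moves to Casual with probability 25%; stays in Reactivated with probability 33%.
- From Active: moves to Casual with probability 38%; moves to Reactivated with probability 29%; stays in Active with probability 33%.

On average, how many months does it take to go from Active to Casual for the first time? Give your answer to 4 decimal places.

2.9349

Let t(s) be the expected number of months to first reach Casual from state s, with t(Casual) = 0. Conditioning on the first month:
t(Reactivated) = 1 + 0.33·t(Reactivated) + 0.42·t(Active)
t(Active) = 1 + 0.29·t(Reactivated) + 0.33·t(Active)
Solving: t(Reactivated) = 3.3323, t(Active) = 2.9349.
Expected months from Active to Casual: 2.9349.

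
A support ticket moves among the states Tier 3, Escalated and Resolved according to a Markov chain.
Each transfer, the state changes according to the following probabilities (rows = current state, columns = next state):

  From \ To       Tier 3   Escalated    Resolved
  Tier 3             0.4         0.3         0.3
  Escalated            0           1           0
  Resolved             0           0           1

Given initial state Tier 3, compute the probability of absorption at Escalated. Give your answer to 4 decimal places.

Let h(s) be the probability of absorption at Escalated starting from transient state s. Then h(Escalated) = 1 and h(Resolved) = 0. By first-step analysis:
h(Tier 3) = 0.4·h(Tier 3) + 0.3·1 + 0.3·0
Solving: h(Tier 3) = 0.5000.
Starting from Tier 3, the probability is 0.5000.

0.5000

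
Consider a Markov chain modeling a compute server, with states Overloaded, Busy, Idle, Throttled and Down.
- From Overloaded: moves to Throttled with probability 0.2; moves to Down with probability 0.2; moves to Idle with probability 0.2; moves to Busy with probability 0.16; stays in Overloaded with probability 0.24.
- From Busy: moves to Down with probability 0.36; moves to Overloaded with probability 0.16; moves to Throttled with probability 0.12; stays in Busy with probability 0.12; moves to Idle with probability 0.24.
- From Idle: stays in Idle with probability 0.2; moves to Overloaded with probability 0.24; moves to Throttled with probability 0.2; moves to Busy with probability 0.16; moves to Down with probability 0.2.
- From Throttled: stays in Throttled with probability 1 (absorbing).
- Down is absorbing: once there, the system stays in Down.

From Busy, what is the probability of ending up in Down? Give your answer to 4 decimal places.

0.6567

Let h(s) be the probability of absorption at Down starting from transient state s. Then h(Down) = 1 and h(Throttled) = 0. By first-step analysis:
h(Overloaded) = 0.24·h(Overloaded) + 0.16·h(Busy) + 0.2·h(Idle) + 0.2·0 + 0.2·1
h(Busy) = 0.16·h(Overloaded) + 0.12·h(Busy) + 0.24·h(Idle) + 0.12·0 + 0.36·1
h(Idle) = 0.24·h(Overloaded) + 0.16·h(Busy) + 0.2·h(Idle) + 0.2·0 + 0.2·1
Solving: h(Overloaded) = 0.5448, h(Busy) = 0.6567, h(Idle) = 0.5448.
Starting from Busy, the probability is 0.6567.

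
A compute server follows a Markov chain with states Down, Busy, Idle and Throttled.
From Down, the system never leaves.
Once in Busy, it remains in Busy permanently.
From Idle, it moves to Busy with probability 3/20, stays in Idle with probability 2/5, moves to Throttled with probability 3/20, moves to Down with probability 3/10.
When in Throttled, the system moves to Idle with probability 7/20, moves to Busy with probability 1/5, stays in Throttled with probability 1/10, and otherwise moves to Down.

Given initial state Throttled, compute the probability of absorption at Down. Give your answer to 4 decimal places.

Let h(s) be the probability of absorption at Down starting from transient state s. Then h(Down) = 1 and h(Busy) = 0. By first-step analysis:
h(Idle) = 0.3·1 + 0.15·0 + 0.4·h(Idle) + 0.15·h(Throttled)
h(Throttled) = 0.35·1 + 0.2·0 + 0.35·h(Idle) + 0.1·h(Throttled)
Solving: h(Idle) = 0.6615, h(Throttled) = 0.6462.
Starting from Throttled, the probability is 0.6462.

0.6462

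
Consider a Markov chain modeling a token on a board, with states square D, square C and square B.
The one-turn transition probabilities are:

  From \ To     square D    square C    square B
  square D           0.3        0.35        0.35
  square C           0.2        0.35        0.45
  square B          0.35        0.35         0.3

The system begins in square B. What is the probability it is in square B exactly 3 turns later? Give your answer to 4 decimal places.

0.3665

Propagate the distribution vector 3 turns from square B.
After 0 turns: (0.0000, 0.0000, 1.0000)
After 1 turn: (0.3500, 0.3500, 0.3000)
After 2 turns: (0.2800, 0.3500, 0.3700)
After 3 turns: (0.2835, 0.3500, 0.3665)
P(in square B after 3 turns) = 0.3665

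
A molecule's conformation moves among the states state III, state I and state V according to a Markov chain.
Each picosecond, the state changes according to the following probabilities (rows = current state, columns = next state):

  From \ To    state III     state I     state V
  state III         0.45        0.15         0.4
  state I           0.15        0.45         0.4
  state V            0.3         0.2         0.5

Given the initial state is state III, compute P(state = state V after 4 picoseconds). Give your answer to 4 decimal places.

0.4444

Propagate the distribution vector 4 picoseconds from state III.
After 0 picoseconds: (1.0000, 0.0000, 0.0000)
After 1 picosecond: (0.4500, 0.1500, 0.4000)
After 2 picoseconds: (0.3450, 0.2150, 0.4400)
After 3 picoseconds: (0.3195, 0.2365, 0.4440)
After 4 picoseconds: (0.3125, 0.2432, 0.4444)
P(in state V after 4 picoseconds) = 0.4444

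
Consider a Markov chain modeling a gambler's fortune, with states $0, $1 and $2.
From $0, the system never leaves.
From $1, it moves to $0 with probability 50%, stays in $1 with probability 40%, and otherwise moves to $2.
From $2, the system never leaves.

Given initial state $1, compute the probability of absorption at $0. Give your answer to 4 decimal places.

0.8333

Let h(s) be the probability of absorption at $0 starting from transient state s. Then h($0) = 1 and h($2) = 0. By first-step analysis:
h($1) = 0.5·1 + 0.4·h($1) + 0.1·0
Solving: h($1) = 0.8333.
Starting from $1, the probability is 0.8333.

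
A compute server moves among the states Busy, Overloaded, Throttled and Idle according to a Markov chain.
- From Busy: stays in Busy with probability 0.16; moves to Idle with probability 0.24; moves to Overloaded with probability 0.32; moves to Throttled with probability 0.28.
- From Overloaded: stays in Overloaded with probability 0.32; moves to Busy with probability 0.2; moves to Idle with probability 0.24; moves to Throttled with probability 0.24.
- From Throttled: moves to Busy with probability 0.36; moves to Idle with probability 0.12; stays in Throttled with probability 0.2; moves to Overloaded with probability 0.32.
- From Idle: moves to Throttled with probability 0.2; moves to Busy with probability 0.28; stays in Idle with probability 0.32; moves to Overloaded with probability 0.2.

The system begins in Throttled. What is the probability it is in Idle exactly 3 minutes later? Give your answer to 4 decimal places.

Propagate the distribution vector 3 minutes from Throttled.
After 0 minutes: (0.0000, 0.0000, 1.0000, 0.0000)
After 1 minute: (0.3600, 0.3200, 0.2000, 0.1200)
After 2 minutes: (0.2272, 0.3056, 0.2416, 0.2256)
After 3 minutes: (0.2476, 0.2929, 0.2304, 0.2291)
P(in Idle after 3 minutes) = 0.2291

0.2291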